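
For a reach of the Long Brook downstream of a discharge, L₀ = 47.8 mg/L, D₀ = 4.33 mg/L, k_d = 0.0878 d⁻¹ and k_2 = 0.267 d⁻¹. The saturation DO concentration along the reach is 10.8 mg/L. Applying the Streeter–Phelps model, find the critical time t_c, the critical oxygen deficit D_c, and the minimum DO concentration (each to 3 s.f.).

t_c ≈ 5.07 d; D_c ≈ 10.1 mg/L; min DO ≈ 0.725 mg/L

With k_2/k_d = 3.041 and 1 − D₀(k_2−k_d)/(k_d L₀) = 0.8151,
t_c = ln(3.041 × 0.8151) / (0.267 − 0.0878) = ln(2.479) / 0.1792 = 0.9078/0.1792 = 5.066 d.
L(t_c) = L₀ e^(−k_d t_c) = 47.8 × 0.6410 = 30.64 mg/L, and at the critical point k_2 D_c = k_d L, so D_c = (0.0878/0.267) × 30.64 = 10.08 mg/L.
Minimum DO = C_s − D_c = 10.8 − 10.08 = 0.7248 mg/L.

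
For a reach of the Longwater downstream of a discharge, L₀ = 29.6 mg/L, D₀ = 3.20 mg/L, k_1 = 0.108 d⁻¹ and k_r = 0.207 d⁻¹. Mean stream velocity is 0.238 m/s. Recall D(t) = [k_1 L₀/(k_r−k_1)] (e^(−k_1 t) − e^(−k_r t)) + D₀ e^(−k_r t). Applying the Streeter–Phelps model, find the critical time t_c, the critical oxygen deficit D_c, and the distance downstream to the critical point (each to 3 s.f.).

t_c = [1/(k_r−k_1)] ln[(k_r/k_1)(1 − D₀(k_r−k_1)/(k_1 L₀))]
= [1/(0.207−0.108)] ln[(0.207/0.108)(1 − 3.20×0.09900/(0.108×29.6))]
= (1/0.09900) ln[1.917 × 0.9009] = 10.10 × ln(1.727) = 10.10 × 0.5462 = 5.517 d.
D_c = (k_1/k_r) L₀ e^(−k_1 t_c) = (0.108/0.207) × 29.6 × e^(−0.108×5.517) = 0.5217 × 29.6 × 0.5511 = 8.511 mg/L.
x_c = v t_c = 0.238 m/s × 5.517 d × 86400 s/d = 113500 m ≈ 113 km.

t_c ≈ 5.52 d; D_c ≈ 8.51 mg/L; x_c ≈ 113 km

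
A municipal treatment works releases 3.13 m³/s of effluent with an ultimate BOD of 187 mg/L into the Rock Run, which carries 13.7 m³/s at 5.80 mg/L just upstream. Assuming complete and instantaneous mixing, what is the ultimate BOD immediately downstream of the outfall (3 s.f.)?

Flow-weighted mixing: C = (Q_r C_r + Q_w C_w)/(Q_r + Q_w)
= (13.7×5.80 + 3.13×187)/(13.7 + 3.13) = 664.8/16.83 = 39.50 mg/L.

39.5 mg/L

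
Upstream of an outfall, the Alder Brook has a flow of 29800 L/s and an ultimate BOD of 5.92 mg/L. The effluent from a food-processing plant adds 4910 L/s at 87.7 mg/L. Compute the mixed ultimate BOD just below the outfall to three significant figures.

17.5 mg/L

Flow-weighted mixing: C = (Q_r C_r + Q_w C_w)/(Q_r + Q_w)
= (29800×5.92 + 4910×87.7)/(29800 + 4910) = 607000/34710 = 17.49 mg/L.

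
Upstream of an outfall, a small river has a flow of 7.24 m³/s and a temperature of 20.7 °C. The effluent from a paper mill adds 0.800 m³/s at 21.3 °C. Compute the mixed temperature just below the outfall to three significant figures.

Flow-weighted mixing: C = (Q_r C_r + Q_w C_w)/(Q_r + Q_w)
= (7.24×20.7 + 0.800×21.3)/(7.24 + 0.800) = 166.9/8.040 = 20.76 °C.

20.8 °C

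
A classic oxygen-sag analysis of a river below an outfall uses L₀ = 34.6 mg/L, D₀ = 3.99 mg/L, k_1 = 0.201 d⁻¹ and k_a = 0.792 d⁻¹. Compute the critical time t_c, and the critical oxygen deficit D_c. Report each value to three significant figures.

t_c ≈ 1.62 d; D_c ≈ 6.34 mg/L

t_c = [1/(k_a−k_1)] ln[(k_a/k_1)(1 − D₀(k_a−k_1)/(k_1 L₀))]
= [1/(0.792−0.201)] ln[(0.792/0.201)(1 − 3.99×0.5910/(0.201×34.6))]
= (1/0.5910) ln[3.940 × 0.6609] = 1.692 × ln(2.604) = 1.692 × 0.9572 = 1.620 d.
D_c = (k_1/k_a) L₀ e^(−k_1 t_c) = (0.201/0.792) × 34.6 × e^(−0.201×1.620) = 0.2538 × 34.6 × 0.7221 = 6.341 mg/L.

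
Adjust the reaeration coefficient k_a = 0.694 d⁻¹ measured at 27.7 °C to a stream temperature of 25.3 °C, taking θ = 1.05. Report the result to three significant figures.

k_a(T₂) = k_a(T₁) · θ^(T₂−T₁) = 0.694 × 1.05^(25.3−27.7)
= 0.694 × 1.05^-2.40 = 0.694 × 0.8895 = 0.6173 d⁻¹.

k_a ≈ 0.617 d⁻¹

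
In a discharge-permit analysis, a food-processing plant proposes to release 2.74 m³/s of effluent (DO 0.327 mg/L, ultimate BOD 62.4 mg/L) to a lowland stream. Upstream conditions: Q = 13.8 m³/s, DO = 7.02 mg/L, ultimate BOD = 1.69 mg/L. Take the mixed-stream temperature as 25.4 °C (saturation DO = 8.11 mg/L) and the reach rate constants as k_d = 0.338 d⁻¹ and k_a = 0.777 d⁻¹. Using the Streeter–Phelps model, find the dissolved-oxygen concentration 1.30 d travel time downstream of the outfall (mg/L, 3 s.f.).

DO ≈ 4.77 mg/L

Mixed DO = (13.8×7.02 + 2.74×0.327)/(13.8+2.74) = 97.77/16.54 = 5.911 mg/L.
Mixed L₀ = (13.8×1.69 + 2.74×62.4)/(16.54) = 194.3/16.54 = 11.75 mg/L.
Initial deficit D₀ = C_s − DO₀ = 8.11 − 5.911 = 2.199 mg/L.
D(1.30) = [0.338×11.75/(0.777−0.338)](e^(−0.338×1.30) − e^(−0.777×1.30)) + 2.199 e^(−0.777×1.30)
= 9.045 × (0.6444 − 0.3642) + 2.199 × 0.3642 = 3.335 mg/L.
DO = 8.11 − 3.335 = 4.775 mg/L.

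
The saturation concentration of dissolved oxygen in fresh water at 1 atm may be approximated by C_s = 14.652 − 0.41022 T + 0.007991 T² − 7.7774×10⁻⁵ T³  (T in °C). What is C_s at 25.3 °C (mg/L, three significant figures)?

C_s = 14.652 − 0.41022×25.3 + 0.007991×25.3² − 7.7774×10⁻⁵×25.3³ = 8.129 mg/L.

C_s ≈ 8.13 mg/L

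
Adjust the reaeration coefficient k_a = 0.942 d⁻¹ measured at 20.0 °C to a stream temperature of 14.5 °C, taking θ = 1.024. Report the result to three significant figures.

k_a(T₂) = k_a(T₁) · θ^(T₂−T₁) = 0.942 × 1.024^(14.5−20.0)
= 0.942 × 1.024^-5.50 = 0.942 × 0.8777 = 0.8268 d⁻¹.

k_a ≈ 0.827 d⁻¹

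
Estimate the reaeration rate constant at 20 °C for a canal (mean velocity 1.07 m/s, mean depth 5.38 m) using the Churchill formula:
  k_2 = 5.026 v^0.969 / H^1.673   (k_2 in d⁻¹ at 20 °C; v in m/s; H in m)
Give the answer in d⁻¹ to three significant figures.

k_2 ≈ 0.321 d⁻¹

k_2 = 5.026 × 1.07^0.969 / 5.38^1.673 = 5.026 × 1.068 / 16.70 = 0.3214 d⁻¹.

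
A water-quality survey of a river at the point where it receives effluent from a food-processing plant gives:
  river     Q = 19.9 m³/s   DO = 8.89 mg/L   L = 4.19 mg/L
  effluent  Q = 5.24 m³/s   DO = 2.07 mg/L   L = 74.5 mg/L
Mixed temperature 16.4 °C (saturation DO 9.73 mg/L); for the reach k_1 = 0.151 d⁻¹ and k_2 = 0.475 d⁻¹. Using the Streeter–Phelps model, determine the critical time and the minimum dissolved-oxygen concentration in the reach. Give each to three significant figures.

Mixed DO = (19.9×8.89 + 5.24×2.07)/(19.9+5.24) = 187.8/25.14 = 7.468 mg/L.
Mixed L₀ = (19.9×4.19 + 5.24×74.5)/(25.14) = 473.8/25.14 = 18.84 mg/L.
Initial deficit D₀ = C_s − DO₀ = 9.73 − 7.468 = 2.262 mg/L.
t_c = (1/0.3240) ln[(0.475/0.151)(1 − 2.262×0.3240/(0.151×18.84))] = 3.086 × ln(2.336) = 2.618 d.
D_c = (0.151/0.475) × 18.84 × e^(−0.151×2.618) = 0.3179 × 18.84 × 0.6734 = 4.034 mg/L.
Minimum DO = 9.73 − 4.034 = 5.696 mg/L.

t_c ≈ 2.62 d; minimum DO ≈ 5.70 mg/L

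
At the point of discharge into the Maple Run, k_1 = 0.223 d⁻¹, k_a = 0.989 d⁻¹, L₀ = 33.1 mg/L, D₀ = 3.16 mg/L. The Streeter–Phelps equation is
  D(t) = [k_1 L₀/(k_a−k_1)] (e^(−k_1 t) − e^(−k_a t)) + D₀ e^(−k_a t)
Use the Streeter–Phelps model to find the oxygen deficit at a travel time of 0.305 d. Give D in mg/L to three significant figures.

k_1 L₀/(k_a−k_1) = 0.223×33.1/(0.989−0.223) = 7.381/0.7660 = 9.636 mg/L.
e^(−k_1 t) = e^(−0.223×0.3050) = 0.9342; e^(−k_a t) = e^(−0.989×0.3050) = 0.7396.
D = 9.636 × (0.9342 − 0.7396) + 3.16 × 0.7396 = 1.876 + 2.337 = 4.213 mg/L.

D ≈ 4.21 mg/L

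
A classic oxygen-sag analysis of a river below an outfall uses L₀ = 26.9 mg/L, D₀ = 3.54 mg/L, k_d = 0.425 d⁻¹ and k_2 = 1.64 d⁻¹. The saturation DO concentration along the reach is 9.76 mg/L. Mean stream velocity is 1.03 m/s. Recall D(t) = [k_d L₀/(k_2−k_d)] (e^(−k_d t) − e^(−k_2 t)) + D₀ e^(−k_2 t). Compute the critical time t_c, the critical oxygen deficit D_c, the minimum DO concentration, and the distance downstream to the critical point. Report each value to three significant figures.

t_c ≈ 0.723 d; D_c ≈ 5.13 mg/L; min DO ≈ 4.63 mg/L; x_c ≈ 64.3 km

t_c = [1/(k_2−k_d)] ln[(k_2/k_d)(1 − D₀(k_2−k_d)/(k_d L₀))]
= [1/(1.64−0.425)] ln[(1.64/0.425)(1 − 3.54×1.215/(0.425×26.9))]
= (1/1.215) ln[3.859 × 0.6238] = 0.8230 × ln(2.407) = 0.8230 × 0.8784 = 0.7230 d.
D_c = (k_d/k_2) L₀ e^(−k_d t_c) = (0.425/1.64) × 26.9 × e^(−0.425×0.7230) = 0.2591 × 26.9 × 0.7355 = 5.127 mg/L.
Minimum DO = C_s − D_c = 9.76 − 5.127 = 4.633 mg/L.
x_c = v t_c = 1.03 m/s × 0.7230 d × 86400 s/d = 64340 m ≈ 64.3 km.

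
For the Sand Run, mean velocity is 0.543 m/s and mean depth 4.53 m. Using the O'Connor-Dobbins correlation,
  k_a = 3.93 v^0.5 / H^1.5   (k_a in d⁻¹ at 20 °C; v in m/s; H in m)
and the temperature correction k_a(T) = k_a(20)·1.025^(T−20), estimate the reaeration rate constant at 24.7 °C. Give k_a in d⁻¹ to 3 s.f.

k_a ≈ 0.337 d⁻¹

k_a(20) = 3.93 × 0.543^0.5 / 4.53^1.5 = 3.93 × 0.7369 / 9.642 = 0.3004 d⁻¹.
k_a(24.7) = 0.3004 × 1.025^(24.7−20) = 0.3004 × 1.123 = 0.3373 d⁻¹.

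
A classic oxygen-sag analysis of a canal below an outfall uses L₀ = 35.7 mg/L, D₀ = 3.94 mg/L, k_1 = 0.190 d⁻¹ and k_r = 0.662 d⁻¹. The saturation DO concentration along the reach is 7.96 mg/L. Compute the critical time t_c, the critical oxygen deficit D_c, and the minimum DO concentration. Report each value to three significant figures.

At the critical point dD/dt = 0, so k_1 L₀ e^(−k_1 t) = k_r D. Substituting D(t) from the Streeter–Phelps equation and solving for t gives
t_c = ln[(k_r/k_1)(1 − D₀(k_r−k_1)/(k_1 L₀))] / (k_r−k_1).
Here k_r−k_1 = 0.4720 d⁻¹ and 1 − D₀(k_r−k_1)/(k_1 L₀) = 1 − 3.94×0.4720/(0.190×35.7) = 0.7258, so
t_c = ln(3.484 × 0.7258) / 0.4720 = 0.9278 / 0.4720 = 1.966 d.
D_c = (k_1/k_r) L₀ e^(−k_1 t_c) = (0.190/0.662) × 35.7 × e^(−0.190×1.966) = 0.2870 × 35.7 × 0.6883 = 7.053 mg/L.
Minimum DO = C_s − D_c = 7.96 − 7.053 = 0.9072 mg/L.

t_c ≈ 1.97 d; D_c ≈ 7.05 mg/L; min DO ≈ 0.907 mg/L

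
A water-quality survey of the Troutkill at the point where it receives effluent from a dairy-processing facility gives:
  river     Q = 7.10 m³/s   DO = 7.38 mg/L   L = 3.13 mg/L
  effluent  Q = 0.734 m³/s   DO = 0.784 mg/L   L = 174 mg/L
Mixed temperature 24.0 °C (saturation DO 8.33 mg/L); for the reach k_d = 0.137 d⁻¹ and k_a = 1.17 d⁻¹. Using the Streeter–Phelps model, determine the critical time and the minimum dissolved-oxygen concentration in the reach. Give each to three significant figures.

Mixed DO = (7.10×7.38 + 0.734×0.784)/(7.10+0.734) = 52.97/7.834 = 6.762 mg/L.
Mixed L₀ = (7.10×3.13 + 0.734×174)/(7.834) = 149.9/7.834 = 19.14 mg/L.
Initial deficit D₀ = C_s − DO₀ = 8.33 − 6.762 = 1.568 mg/L.
t_c = (1/1.033) ln[(1.17/0.137)(1 − 1.568×1.033/(0.137×19.14))] = 0.9681 × ln(3.265) = 1.145 d.
D_c = (0.137/1.17) × 19.14 × e^(−0.137×1.145) = 0.1171 × 19.14 × 0.8548 = 1.916 mg/L.
Minimum DO = 8.33 − 1.916 = 6.414 mg/L.

t_c ≈ 1.15 d; minimum DO ≈ 6.41 mg/L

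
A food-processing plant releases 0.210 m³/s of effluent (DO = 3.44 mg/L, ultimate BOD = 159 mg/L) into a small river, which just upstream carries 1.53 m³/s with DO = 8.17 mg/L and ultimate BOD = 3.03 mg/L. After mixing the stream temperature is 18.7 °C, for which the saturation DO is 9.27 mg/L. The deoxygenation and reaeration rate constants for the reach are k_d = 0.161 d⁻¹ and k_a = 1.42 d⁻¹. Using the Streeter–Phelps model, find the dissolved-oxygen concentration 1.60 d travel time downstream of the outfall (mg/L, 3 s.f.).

DO ≈ 7.23 mg/L

Mixed DO = (1.53×8.17 + 0.210×3.44)/(1.53+0.210) = 13.22/1.740 = 7.599 mg/L.
Mixed L₀ = (1.53×3.03 + 0.210×159)/(1.740) = 38.03/1.740 = 21.85 mg/L.
Initial deficit D₀ = C_s − DO₀ = 9.27 − 7.599 = 1.671 mg/L.
D(1.60) = [0.161×21.85/(1.42−0.161)](e^(−0.161×1.60) − e^(−1.42×1.60)) + 1.671 e^(−1.42×1.60)
= 2.795 × (0.7729 − 0.1031) + 1.671 × 0.1031 = 2.044 mg/L.
DO = 9.27 − 2.044 = 7.226 mg/L.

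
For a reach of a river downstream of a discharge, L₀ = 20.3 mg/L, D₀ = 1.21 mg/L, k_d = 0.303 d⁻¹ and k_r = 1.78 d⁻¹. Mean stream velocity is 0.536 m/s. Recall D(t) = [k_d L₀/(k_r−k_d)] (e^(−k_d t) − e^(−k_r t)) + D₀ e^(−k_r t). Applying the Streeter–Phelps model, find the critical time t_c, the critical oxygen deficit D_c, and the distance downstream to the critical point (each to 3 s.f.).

t_c = [1/(k_r−k_d)] ln[(k_r/k_d)(1 − D₀(k_r−k_d)/(k_d L₀))]
= [1/(1.78−0.303)] ln[(1.78/0.303)(1 − 1.21×1.477/(0.303×20.3))]
= (1/1.477) ln[5.875 × 0.7094] = 0.6770 × ln(4.168) = 0.6770 × 1.427 = 0.9664 d.
D_c = (k_d/k_r) L₀ e^(−k_d t_c) = (0.303/1.78) × 20.3 × e^(−0.303×0.9664) = 0.1702 × 20.3 × 0.7462 = 2.578 mg/L.
x_c = v t_c = 0.536 m/s × 0.9664 d × 86400 s/d = 44750 m ≈ 44.8 km.

t_c ≈ 0.966 d; D_c ≈ 2.58 mg/L; x_c ≈ 44.8 km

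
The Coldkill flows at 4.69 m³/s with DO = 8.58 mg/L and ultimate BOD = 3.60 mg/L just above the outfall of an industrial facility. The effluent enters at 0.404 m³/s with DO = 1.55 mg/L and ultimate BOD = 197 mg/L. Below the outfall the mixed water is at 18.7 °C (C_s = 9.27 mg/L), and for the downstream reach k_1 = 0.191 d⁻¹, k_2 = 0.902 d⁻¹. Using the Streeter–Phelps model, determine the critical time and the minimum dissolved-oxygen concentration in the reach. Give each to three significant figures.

Mixed DO = (4.69×8.58 + 0.404×1.55)/(4.69+0.404) = 40.87/5.094 = 8.022 mg/L.
Mixed L₀ = (4.69×3.60 + 0.404×197)/(5.094) = 96.47/5.094 = 18.94 mg/L.
Initial deficit D₀ = C_s − DO₀ = 9.27 − 8.022 = 1.248 mg/L.
t_c = (1/0.7110) ln[(0.902/0.191)(1 − 1.248×0.7110/(0.191×18.94))] = 1.406 × ln(3.564) = 1.788 d.
D_c = (0.191/0.902) × 18.94 × e^(−0.191×1.788) = 0.2118 × 18.94 × 0.7107 = 2.850 mg/L.
Minimum DO = 9.27 − 2.850 = 6.420 mg/L.

t_c ≈ 1.79 d; minimum DO ≈ 6.42 mg/L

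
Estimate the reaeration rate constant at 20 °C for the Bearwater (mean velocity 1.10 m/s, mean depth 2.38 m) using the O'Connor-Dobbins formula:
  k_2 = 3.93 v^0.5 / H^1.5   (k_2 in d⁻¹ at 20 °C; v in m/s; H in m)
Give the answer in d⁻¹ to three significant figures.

k_2 = 3.93 × 1.10^0.5 / 2.38^1.5 = 3.93 × 1.049 / 3.672 = 1.123 d⁻¹.

k_2 ≈ 1.12 d⁻¹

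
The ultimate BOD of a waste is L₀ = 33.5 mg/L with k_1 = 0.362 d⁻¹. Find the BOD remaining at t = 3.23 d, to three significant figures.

L ≈ 10.4 mg/L

L_t = L₀ e^(−k_1 t) = 33.5 × e^(−0.362×3.23) = 33.5 × 0.3106 = 10.40 mg/L.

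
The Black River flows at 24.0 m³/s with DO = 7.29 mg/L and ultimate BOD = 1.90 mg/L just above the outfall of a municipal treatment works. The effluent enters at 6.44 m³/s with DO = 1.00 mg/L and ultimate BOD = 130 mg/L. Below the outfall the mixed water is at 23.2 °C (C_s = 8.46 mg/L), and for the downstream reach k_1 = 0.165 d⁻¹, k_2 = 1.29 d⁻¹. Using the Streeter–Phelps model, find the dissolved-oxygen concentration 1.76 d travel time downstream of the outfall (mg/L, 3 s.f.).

DO ≈ 5.46 mg/L

Mixed DO = (24.0×7.29 + 6.44×1.00)/(24.0+6.44) = 181.4/30.44 = 5.959 mg/L.
Mixed L₀ = (24.0×1.90 + 6.44×130)/(30.44) = 882.8/30.44 = 29.00 mg/L.
Initial deficit D₀ = C_s − DO₀ = 8.46 − 5.959 = 2.501 mg/L.
D(1.76) = [0.165×29.00/(1.29−0.165)](e^(−0.165×1.76) − e^(−1.29×1.76)) + 2.501 e^(−1.29×1.76)
= 4.254 × (0.7480 − 0.1033) + 2.501 × 0.1033 = 3.000 mg/L.
DO = 8.46 − 3.000 = 5.460 mg/L.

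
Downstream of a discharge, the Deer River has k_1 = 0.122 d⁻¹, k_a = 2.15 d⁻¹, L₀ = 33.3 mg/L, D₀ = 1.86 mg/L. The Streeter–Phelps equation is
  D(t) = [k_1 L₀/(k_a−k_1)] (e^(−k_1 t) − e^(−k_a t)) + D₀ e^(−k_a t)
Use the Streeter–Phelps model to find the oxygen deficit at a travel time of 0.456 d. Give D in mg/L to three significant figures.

D ≈ 1.84 mg/L

k_1 L₀/(k_a−k_1) = 0.122×33.3/(2.15−0.122) = 4.063/2.028 = 2.003 mg/L.
e^(−k_1 t) = e^(−0.122×0.4560) = 0.9459; e^(−k_a t) = e^(−2.15×0.4560) = 0.3752.
D = 2.003 × (0.9459 − 0.3752) + 1.86 × 0.3752 = 1.143 + 0.6978 = 1.841 mg/L.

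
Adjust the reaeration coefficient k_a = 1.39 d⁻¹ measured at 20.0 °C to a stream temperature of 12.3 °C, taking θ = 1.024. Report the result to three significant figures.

k_a ≈ 1.16 d⁻¹

k_a(T₂) = k_a(T₁) · θ^(T₂−T₁) = 1.39 × 1.024^(12.3−20.0)
= 1.39 × 1.024^-7.70 = 1.39 × 0.8331 = 1.158 d⁻¹.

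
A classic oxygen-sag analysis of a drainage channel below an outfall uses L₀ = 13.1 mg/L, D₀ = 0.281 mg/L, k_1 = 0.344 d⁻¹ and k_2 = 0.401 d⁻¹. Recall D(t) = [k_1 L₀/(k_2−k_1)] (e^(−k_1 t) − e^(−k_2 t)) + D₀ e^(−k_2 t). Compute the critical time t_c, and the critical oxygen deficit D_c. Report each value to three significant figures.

With k_2/k_1 = 1.166 and 1 − D₀(k_2−k_1)/(k_1 L₀) = 0.9964,
t_c = ln(1.166 × 0.9964) / (0.401 − 0.344) = ln(1.162) / 0.05700 = 0.1498/0.05700 = 2.627 d.
L(t_c) = L₀ e^(−k_1 t_c) = 13.1 × 0.4050 = 5.306 mg/L, and at the critical point k_2 D_c = k_1 L, so D_c = (0.344/0.401) × 5.306 = 4.552 mg/L.

t_c ≈ 2.63 d; D_c ≈ 4.55 mg/L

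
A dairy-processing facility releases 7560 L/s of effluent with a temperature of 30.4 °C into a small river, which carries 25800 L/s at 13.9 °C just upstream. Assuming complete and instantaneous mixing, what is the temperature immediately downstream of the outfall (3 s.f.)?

17.6 °C

Flow-weighted mixing: C = (Q_r C_r + Q_w C_w)/(Q_r + Q_w)
= (25800×13.9 + 7560×30.4)/(25800 + 7560) = 588400/33360 = 17.64 °C.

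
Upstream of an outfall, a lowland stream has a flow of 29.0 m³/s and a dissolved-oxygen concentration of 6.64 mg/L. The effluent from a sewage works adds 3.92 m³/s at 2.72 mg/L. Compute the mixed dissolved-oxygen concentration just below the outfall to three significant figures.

6.17 mg/L

Flow-weighted mixing: C = (Q_r C_r + Q_w C_w)/(Q_r + Q_w)
= (29.0×6.64 + 3.92×2.72)/(29.0 + 3.92) = 203.2/32.92 = 6.173 mg/L.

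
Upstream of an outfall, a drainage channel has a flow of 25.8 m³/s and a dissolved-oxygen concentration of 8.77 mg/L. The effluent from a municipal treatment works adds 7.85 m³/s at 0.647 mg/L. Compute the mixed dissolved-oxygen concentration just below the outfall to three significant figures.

Flow-weighted mixing: C = (Q_r C_r + Q_w C_w)/(Q_r + Q_w)
= (25.8×8.77 + 7.85×0.647)/(25.8 + 7.85) = 231.3/33.65 = 6.875 mg/L.

6.88 mg/L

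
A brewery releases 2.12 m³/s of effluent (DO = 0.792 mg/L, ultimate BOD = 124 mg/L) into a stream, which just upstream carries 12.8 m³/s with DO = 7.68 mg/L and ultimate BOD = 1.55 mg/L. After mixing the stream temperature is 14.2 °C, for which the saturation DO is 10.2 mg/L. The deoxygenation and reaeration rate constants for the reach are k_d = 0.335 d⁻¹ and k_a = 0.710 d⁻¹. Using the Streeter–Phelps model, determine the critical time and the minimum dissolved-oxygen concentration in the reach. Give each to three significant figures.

t_c ≈ 1.39 d; minimum DO ≈ 4.58 mg/L

Mixed DO = (12.8×7.68 + 2.12×0.792)/(12.8+2.12) = 99.98/14.92 = 6.701 mg/L.
Mixed L₀ = (12.8×1.55 + 2.12×124)/(14.92) = 282.7/14.92 = 18.95 mg/L.
Initial deficit D₀ = C_s − DO₀ = 10.2 − 6.701 = 3.499 mg/L.
t_c = (1/0.3750) ln[(0.710/0.335)(1 − 3.499×0.3750/(0.335×18.95))] = 2.667 × ln(1.681) = 1.386 d.
D_c = (0.335/0.710) × 18.95 × e^(−0.335×1.386) = 0.4718 × 18.95 × 0.6287 = 5.621 mg/L.
Minimum DO = 10.2 − 5.621 = 4.579 mg/L.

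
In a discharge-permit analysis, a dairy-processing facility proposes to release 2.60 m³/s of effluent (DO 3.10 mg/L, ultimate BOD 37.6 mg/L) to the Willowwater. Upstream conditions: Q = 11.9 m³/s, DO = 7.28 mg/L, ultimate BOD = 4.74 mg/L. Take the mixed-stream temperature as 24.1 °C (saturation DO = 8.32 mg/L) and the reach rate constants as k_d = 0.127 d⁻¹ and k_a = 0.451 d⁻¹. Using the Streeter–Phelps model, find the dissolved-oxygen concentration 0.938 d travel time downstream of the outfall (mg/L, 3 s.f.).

Mixed DO = (11.9×7.28 + 2.60×3.10)/(11.9+2.60) = 94.69/14.50 = 6.530 mg/L.
Mixed L₀ = (11.9×4.74 + 2.60×37.6)/(14.50) = 154.2/14.50 = 10.63 mg/L.
Initial deficit D₀ = C_s − DO₀ = 8.32 − 6.530 = 1.790 mg/L.
D(0.938) = [0.127×10.63/(0.451−0.127)](e^(−0.127×0.938) − e^(−0.451×0.938)) + 1.790 e^(−0.451×0.938)
= 4.168 × (0.8877 − 0.6551) + 1.790 × 0.6551 = 2.142 mg/L.
DO = 8.32 − 2.142 = 6.178 mg/L.

DO ≈ 6.18 mg/L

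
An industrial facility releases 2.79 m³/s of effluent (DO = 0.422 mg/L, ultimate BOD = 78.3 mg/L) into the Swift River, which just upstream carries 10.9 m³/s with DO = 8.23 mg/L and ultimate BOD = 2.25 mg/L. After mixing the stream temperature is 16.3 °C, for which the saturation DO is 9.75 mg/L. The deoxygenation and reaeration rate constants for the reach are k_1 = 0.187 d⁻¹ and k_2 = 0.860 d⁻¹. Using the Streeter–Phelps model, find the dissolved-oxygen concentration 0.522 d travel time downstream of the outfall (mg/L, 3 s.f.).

Mixed DO = (10.9×8.23 + 2.79×0.422)/(10.9+2.79) = 90.88/13.69 = 6.639 mg/L.
Mixed L₀ = (10.9×2.25 + 2.79×78.3)/(13.69) = 243.0/13.69 = 17.75 mg/L.
Initial deficit D₀ = C_s − DO₀ = 9.75 − 6.639 = 3.111 mg/L.
D(0.522) = [0.187×17.75/(0.860−0.187)](e^(−0.187×0.522) − e^(−0.860×0.522)) + 3.111 e^(−0.860×0.522)
= 4.932 × (0.9070 − 0.6383) + 3.111 × 0.6383 = 3.311 mg/L.
DO = 9.75 − 3.311 = 6.439 mg/L.

DO ≈ 6.44 mg/L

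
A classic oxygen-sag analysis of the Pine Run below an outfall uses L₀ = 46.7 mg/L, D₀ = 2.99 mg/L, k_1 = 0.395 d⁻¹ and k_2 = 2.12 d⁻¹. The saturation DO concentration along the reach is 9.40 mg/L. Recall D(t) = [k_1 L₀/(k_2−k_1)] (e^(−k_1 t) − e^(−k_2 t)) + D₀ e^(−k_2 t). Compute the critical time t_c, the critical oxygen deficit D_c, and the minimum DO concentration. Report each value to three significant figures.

t_c ≈ 0.784 d; D_c ≈ 6.38 mg/L; min DO ≈ 3.02 mg/L

With k_2/k_1 = 5.367 and 1 − D₀(k_2−k_1)/(k_1 L₀) = 0.7204,
t_c = ln(5.367 × 0.7204) / (2.12 − 0.395) = ln(3.866) / 1.725 = 1.352/1.725 = 0.7840 d.
L(t_c) = L₀ e^(−k_1 t_c) = 46.7 × 0.7337 = 34.26 mg/L, and at the critical point k_2 D_c = k_1 L, so D_c = (0.395/2.12) × 34.26 = 6.384 mg/L.
Minimum DO = C_s − D_c = 9.40 − 6.384 = 3.016 mg/L.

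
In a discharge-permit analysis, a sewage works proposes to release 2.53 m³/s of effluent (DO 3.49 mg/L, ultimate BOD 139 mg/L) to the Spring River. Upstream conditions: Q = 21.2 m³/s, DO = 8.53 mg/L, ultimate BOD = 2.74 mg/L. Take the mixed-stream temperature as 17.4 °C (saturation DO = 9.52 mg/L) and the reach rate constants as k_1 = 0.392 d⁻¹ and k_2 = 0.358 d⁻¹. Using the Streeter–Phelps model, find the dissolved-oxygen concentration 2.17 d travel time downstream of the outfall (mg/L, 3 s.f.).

Mixed DO = (21.2×8.53 + 2.53×3.49)/(21.2+2.53) = 189.7/23.73 = 7.993 mg/L.
Mixed L₀ = (21.2×2.74 + 2.53×139)/(23.73) = 409.8/23.73 = 17.27 mg/L.
Initial deficit D₀ = C_s − DO₀ = 9.52 − 7.993 = 1.527 mg/L.
D(2.17) = [0.392×17.27/(0.358−0.392)](e^(−0.392×2.17) − e^(−0.358×2.17)) + 1.527 e^(−0.358×2.17)
= -199.1 × (0.4271 − 0.4598) + 1.527 × 0.4598 = 7.214 mg/L.
DO = 9.52 − 7.214 = 2.306 mg/L.

DO ≈ 2.31 mg/L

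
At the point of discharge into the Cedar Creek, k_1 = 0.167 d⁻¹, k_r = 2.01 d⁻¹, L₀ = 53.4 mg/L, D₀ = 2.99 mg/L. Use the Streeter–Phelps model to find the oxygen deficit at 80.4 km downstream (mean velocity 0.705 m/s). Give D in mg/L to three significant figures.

D ≈ 3.75 mg/L

Travel time t = x/v = 80.4 km / (0.705 m/s) = 80400 m / 0.705 m/s = 114000 s = 1.320 d.
k_1 L₀/(k_r−k_1) = 0.167×53.4/(2.01−0.167) = 8.918/1.843 = 4.839 mg/L.
e^(−k_1 t) = e^(−0.167×1.320) = 0.8022; e^(−k_r t) = e^(−2.01×1.320) = 0.07043.
D = 4.839 × (0.8022 − 0.07043) + 2.99 × 0.07043 = 3.541 + 0.2106 = 3.751 mg/L.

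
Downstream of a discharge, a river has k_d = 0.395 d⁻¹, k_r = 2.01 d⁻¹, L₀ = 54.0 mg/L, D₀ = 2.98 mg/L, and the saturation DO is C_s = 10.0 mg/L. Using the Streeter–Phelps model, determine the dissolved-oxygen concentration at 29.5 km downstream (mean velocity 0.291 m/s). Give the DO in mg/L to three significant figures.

Travel time t = x/v = 29.5 km / (0.291 m/s) = 29500 m / 0.291 m/s = 101400 s = 1.173 d.
k_d L₀/(k_r−k_d) = 0.395×54.0/(2.01−0.395) = 21.33/1.615 = 13.21 mg/L.
e^(−k_d t) = e^(−0.395×1.173) = 0.6291; e^(−k_r t) = e^(−2.01×1.173) = 0.09457.
D = 13.21 × (0.6291 − 0.09457) + 2.98 × 0.09457 = 7.060 + 0.2818 = 7.342 mg/L.
DO = C_s − D = 10.0 − 7.342 = 2.658 mg/L.

DO ≈ 2.66 mg/L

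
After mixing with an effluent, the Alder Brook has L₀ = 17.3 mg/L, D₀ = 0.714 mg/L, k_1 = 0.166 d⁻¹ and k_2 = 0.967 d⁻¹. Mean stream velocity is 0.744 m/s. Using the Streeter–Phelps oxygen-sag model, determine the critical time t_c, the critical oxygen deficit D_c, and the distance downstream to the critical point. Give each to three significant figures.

t_c = [1/(k_2−k_1)] ln[(k_2/k_1)(1 − D₀(k_2−k_1)/(k_1 L₀))]
= [1/(0.967−0.166)] ln[(0.967/0.166)(1 − 0.714×0.8010/(0.166×17.3))]
= (1/0.8010) ln[5.825 × 0.8009] = 1.248 × ln(4.665) = 1.248 × 1.540 = 1.923 d.
D_c = (k_1/k_2) L₀ e^(−k_1 t_c) = (0.166/0.967) × 17.3 × e^(−0.166×1.923) = 0.1717 × 17.3 × 0.7267 = 2.158 mg/L.
x_c = v t_c = 0.744 m/s × 1.923 d × 86400 s/d = 123600 m ≈ 124 km.

t_c ≈ 1.92 d; D_c ≈ 2.16 mg/L; x_c ≈ 124 km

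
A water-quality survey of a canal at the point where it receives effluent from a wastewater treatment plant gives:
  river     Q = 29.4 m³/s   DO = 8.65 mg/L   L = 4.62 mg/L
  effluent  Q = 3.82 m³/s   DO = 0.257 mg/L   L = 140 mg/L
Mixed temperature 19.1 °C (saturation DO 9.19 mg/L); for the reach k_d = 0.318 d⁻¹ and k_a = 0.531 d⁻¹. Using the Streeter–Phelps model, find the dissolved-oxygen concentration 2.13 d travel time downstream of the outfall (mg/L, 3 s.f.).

DO ≈ 3.12 mg/L

Mixed DO = (29.4×8.65 + 3.82×0.257)/(29.4+3.82) = 255.3/33.22 = 7.685 mg/L.
Mixed L₀ = (29.4×4.62 + 3.82×140)/(33.22) = 670.6/33.22 = 20.19 mg/L.
Initial deficit D₀ = C_s − DO₀ = 9.19 − 7.685 = 1.505 mg/L.
D(2.13) = [0.318×20.19/(0.531−0.318)](e^(−0.318×2.13) − e^(−0.531×2.13)) + 1.505 e^(−0.531×2.13)
= 30.14 × (0.5080 − 0.3227) + 1.505 × 0.3227 = 6.069 mg/L.
DO = 9.19 − 6.069 = 3.121 mg/L.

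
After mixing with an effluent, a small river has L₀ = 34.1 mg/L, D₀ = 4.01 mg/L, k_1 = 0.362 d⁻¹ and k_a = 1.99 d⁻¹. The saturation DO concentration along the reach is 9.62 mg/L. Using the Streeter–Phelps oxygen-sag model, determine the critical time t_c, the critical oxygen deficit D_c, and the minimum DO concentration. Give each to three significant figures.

t_c ≈ 0.585 d; D_c ≈ 5.02 mg/L; min DO ≈ 4.60 mg/L

t_c = [1/(k_a−k_1)] ln[(k_a/k_1)(1 − D₀(k_a−k_1)/(k_1 L₀))]
= [1/(1.99−0.362)] ln[(1.99/0.362)(1 − 4.01×1.628/(0.362×34.1))]
= (1/1.628) ln[5.497 × 0.4711] = 0.6143 × ln(2.590) = 0.6143 × 0.9517 = 0.5846 d.
L(t_c) = L₀ e^(−k_1 t_c) = 34.1 × 0.8093 = 27.60 mg/L, and at the critical point k_a D_c = k_1 L, so D_c = (0.362/1.99) × 27.60 = 5.020 mg/L.
Minimum DO = C_s − D_c = 9.62 − 5.020 = 4.600 mg/L.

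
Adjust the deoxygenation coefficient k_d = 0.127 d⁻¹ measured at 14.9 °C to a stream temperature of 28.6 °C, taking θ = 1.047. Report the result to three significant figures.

k_d(T₂) = k_d(T₁) · θ^(T₂−T₁) = 0.127 × 1.047^(28.6−14.9)
= 0.127 × 1.047^13.7 = 0.127 × 1.876 = 0.2383 d⁻¹.

k_d ≈ 0.238 d⁻¹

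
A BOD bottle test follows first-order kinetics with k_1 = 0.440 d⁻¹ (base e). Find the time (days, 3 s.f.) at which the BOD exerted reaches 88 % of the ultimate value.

y/L₀ = 1 − e^(−k_1 t) = 0.88 ⇒ e^(−k_1 t) = 0.120
t = −ln(0.120) / 0.440 = 2.120 / 0.440 = 4.819 d.

t ≈ 4.82 d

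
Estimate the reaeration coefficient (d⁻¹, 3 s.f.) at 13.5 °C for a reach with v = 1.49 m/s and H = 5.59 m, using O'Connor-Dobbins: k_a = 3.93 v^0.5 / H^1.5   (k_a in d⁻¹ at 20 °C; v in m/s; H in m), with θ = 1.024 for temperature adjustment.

k_a ≈ 0.311 d⁻¹

k_a(20) = 3.93 × 1.49^0.5 / 5.59^1.5 = 3.93 × 1.221 / 13.22 = 0.3630 d⁻¹.
k_a(13.5) = 0.3630 × 1.024^(13.5−20) = 0.3630 × 0.8571 = 0.3111 d⁻¹.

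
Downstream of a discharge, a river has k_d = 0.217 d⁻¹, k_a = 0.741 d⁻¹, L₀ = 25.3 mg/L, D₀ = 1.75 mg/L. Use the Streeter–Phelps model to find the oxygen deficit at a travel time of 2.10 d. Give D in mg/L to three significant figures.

k_d L₀/(k_a−k_d) = 0.217×25.3/(0.741−0.217) = 5.490/0.5240 = 10.48 mg/L.
e^(−k_d t) = e^(−0.217×2.100) = 0.6340; e^(−k_a t) = e^(−0.741×2.100) = 0.2110.
D = 10.48 × (0.6340 − 0.2110) + 1.75 × 0.2110 = 4.432 + 0.3692 = 4.802 mg/L.

D ≈ 4.80 mg/L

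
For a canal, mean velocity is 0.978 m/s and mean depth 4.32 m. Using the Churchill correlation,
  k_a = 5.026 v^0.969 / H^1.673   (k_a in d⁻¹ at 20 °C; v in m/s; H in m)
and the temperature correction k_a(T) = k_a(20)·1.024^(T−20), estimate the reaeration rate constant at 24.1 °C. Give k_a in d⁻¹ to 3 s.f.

k_a ≈ 0.469 d⁻¹

k_a(20) = 5.026 × 0.978^0.969 / 4.32^1.673 = 5.026 × 0.9787 / 11.57 = 0.4253 d⁻¹.
k_a(24.1) = 0.4253 × 1.024^(24.1−20) = 0.4253 × 1.102 = 0.4687 d⁻¹.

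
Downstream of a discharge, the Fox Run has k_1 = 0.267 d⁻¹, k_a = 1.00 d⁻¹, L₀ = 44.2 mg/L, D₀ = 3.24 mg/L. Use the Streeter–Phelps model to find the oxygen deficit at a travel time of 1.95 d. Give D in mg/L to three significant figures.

D ≈ 7.74 mg/L

k_1 L₀/(k_a−k_1) = 0.267×44.2/(1.00−0.267) = 11.80/0.7330 = 16.10 mg/L.
e^(−k_1 t) = e^(−0.267×1.950) = 0.5941; e^(−k_a t) = e^(−1.00×1.950) = 0.1423.
D = 16.10 × (0.5941 − 0.1423) + 3.24 × 0.1423 = 7.275 + 0.4610 = 7.736 mg/L.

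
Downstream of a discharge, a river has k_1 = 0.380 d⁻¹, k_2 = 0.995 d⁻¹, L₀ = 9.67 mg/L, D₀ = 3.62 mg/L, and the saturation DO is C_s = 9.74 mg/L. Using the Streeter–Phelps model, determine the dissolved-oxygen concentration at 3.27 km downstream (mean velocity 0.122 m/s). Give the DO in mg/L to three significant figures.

Travel time t = x/v = 3.27 km / (0.122 m/s) = 3270 m / 0.122 m/s = 26800 s = 0.3102 d.
k_1 L₀/(k_2−k_1) = 0.380×9.67/(0.995−0.380) = 3.675/0.6150 = 5.975 mg/L.
e^(−k_1 t) = e^(−0.380×0.3102) = 0.8888; e^(−k_2 t) = e^(−0.995×0.3102) = 0.7344.
D = 5.975 × (0.8888 − 0.7344) + 3.62 × 0.7344 = 0.9224 + 2.659 = 3.581 mg/L.
DO = C_s − D = 9.74 − 3.581 = 6.159 mg/L.

DO ≈ 6.16 mg/L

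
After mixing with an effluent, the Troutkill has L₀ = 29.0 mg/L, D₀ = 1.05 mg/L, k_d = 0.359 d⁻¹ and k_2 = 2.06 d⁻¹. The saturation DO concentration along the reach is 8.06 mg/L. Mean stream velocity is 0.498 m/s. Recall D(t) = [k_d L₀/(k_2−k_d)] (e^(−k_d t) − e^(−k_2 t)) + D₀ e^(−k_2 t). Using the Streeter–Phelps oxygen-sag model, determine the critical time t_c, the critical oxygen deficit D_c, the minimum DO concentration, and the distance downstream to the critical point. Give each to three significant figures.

With k_2/k_d = 5.738 and 1 − D₀(k_2−k_d)/(k_d L₀) = 0.8284,
t_c = ln(5.738 × 0.8284) / (2.06 − 0.359) = ln(4.754) / 1.701 = 1.559/1.701 = 0.9165 d.
D_c = (k_d/k_2) L₀ e^(−k_d t_c) = (0.359/2.06) × 29.0 × e^(−0.359×0.9165) = 0.1743 × 29.0 × 0.7196 = 3.637 mg/L.
Minimum DO = C_s − D_c = 8.06 − 3.637 = 4.423 mg/L.
x_c = v t_c = 0.498 m/s × 0.9165 d × 86400 s/d = 39430 m ≈ 39.4 km.

t_c ≈ 0.916 d; D_c ≈ 3.64 mg/L; min DO ≈ 4.42 mg/L; x_c ≈ 39.4 km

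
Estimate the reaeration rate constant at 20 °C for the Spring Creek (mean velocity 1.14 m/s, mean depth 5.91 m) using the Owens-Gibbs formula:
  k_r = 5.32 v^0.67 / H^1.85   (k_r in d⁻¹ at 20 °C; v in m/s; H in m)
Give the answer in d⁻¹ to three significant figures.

k_r = 5.32 × 1.14^0.67 / 5.91^1.85 = 5.32 × 1.092 / 26.76 = 0.2171 d⁻¹.

k_r ≈ 0.217 d⁻¹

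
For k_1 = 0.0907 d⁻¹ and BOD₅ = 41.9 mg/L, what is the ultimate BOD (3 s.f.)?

BOD₅ = L₀(1 − e^(−5k_1)) ⇒ L₀ = BOD₅ / (1 − e^(−5×0.0907))
= 41.9 / (1 − 0.6354) = 41.9 / 0.3646 = 114.9 mg/L.

L₀ ≈ 115 mg/L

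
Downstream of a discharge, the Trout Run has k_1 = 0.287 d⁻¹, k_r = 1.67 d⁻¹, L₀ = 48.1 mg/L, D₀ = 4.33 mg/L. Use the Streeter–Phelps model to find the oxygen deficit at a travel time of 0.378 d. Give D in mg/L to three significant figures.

k_1 L₀/(k_r−k_1) = 0.287×48.1/(1.67−0.287) = 13.80/1.383 = 9.982 mg/L.
e^(−k_1 t) = e^(−0.287×0.3780) = 0.8972; e^(−k_r t) = e^(−1.67×0.3780) = 0.5319.
D = 9.982 × (0.8972 − 0.5319) + 4.33 × 0.5319 = 3.646 + 2.303 = 5.949 mg/L.

D ≈ 5.95 mg/L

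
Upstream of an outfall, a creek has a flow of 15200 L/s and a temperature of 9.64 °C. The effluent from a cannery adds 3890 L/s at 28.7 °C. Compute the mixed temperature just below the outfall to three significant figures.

13.5 °C

Flow-weighted mixing: C = (Q_r C_r + Q_w C_w)/(Q_r + Q_w)
= (15200×9.64 + 3890×28.7)/(15200 + 3890) = 258200/19090 = 13.52 °C.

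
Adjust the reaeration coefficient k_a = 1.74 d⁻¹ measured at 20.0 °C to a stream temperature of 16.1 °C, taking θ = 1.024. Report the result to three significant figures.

k_a(T₂) = k_a(T₁) · θ^(T₂−T₁) = 1.74 × 1.024^(16.1−20.0)
= 1.74 × 1.024^-3.90 = 1.74 × 0.9117 = 1.586 d⁻¹.

k_a ≈ 1.59 d⁻¹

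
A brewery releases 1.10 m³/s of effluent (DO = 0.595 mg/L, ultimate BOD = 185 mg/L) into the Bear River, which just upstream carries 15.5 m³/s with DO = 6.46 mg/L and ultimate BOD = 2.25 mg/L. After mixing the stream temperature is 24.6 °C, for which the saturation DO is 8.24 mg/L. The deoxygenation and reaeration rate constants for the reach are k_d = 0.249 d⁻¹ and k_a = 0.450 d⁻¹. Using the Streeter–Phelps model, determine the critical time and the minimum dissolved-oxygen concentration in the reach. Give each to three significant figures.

t_c ≈ 2.30 d; minimum DO ≈ 3.76 mg/L

Mixed DO = (15.5×6.46 + 1.10×0.595)/(15.5+1.10) = 100.8/16.60 = 6.071 mg/L.
Mixed L₀ = (15.5×2.25 + 1.10×185)/(16.60) = 238.4/16.60 = 14.36 mg/L.
Initial deficit D₀ = C_s − DO₀ = 8.24 − 6.071 = 2.169 mg/L.
t_c = (1/0.2010) ln[(0.450/0.249)(1 − 2.169×0.2010/(0.249×14.36))] = 4.975 × ln(1.587) = 2.297 d.
D_c = (0.249/0.450) × 14.36 × e^(−0.249×2.297) = 0.5533 × 14.36 × 0.5644 = 4.484 mg/L.
Minimum DO = 8.24 − 4.484 = 3.756 mg/L.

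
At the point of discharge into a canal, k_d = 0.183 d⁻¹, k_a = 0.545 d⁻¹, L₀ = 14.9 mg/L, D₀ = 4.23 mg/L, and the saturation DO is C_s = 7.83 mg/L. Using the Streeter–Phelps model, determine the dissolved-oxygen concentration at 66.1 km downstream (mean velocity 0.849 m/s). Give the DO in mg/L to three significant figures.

Travel time t = x/v = 66.1 km / (0.849 m/s) = 66100 m / 0.849 m/s = 77860 s = 0.9011 d.
k_d L₀/(k_a−k_d) = 0.183×14.9/(0.545−0.183) = 2.727/0.3620 = 7.532 mg/L.
e^(−k_d t) = e^(−0.183×0.9011) = 0.8480; e^(−k_a t) = e^(−0.545×0.9011) = 0.6119.
D = 7.532 × (0.8480 − 0.6119) + 4.23 × 0.6119 = 1.778 + 2.589 = 4.366 mg/L.
DO = C_s − D = 7.83 − 4.366 = 3.464 mg/L.

DO ≈ 3.46 mg/L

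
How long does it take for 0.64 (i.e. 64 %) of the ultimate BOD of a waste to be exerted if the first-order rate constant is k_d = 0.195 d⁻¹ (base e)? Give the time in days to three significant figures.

t ≈ 5.24 d

y/L₀ = 1 − e^(−k_d t) = 0.64 ⇒ e^(−k_d t) = 0.360
t = −ln(0.360) / 0.195 = 1.022 / 0.195 = 5.239 d.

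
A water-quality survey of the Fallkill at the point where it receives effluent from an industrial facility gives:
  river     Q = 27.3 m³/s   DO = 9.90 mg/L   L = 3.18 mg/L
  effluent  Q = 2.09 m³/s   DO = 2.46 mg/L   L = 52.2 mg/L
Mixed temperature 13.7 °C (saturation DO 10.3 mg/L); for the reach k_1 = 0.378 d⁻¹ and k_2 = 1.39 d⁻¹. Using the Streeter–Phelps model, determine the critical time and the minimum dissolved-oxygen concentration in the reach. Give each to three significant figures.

t_c ≈ 0.825 d; minimum DO ≈ 8.97 mg/L

Mixed DO = (27.3×9.90 + 2.09×2.46)/(27.3+2.09) = 275.4/29.39 = 9.371 mg/L.
Mixed L₀ = (27.3×3.18 + 2.09×52.2)/(29.39) = 195.9/29.39 = 6.666 mg/L.
Initial deficit D₀ = C_s − DO₀ = 10.3 − 9.371 = 0.9291 mg/L.
t_c = (1/1.012) ln[(1.39/0.378)(1 − 0.9291×1.012/(0.378×6.666))] = 0.9881 × ln(2.305) = 0.8252 d.
D_c = (0.378/1.39) × 6.666 × e^(−0.378×0.8252) = 0.2719 × 6.666 × 0.7320 = 1.327 mg/L.
Minimum DO = 10.3 − 1.327 = 8.973 mg/L.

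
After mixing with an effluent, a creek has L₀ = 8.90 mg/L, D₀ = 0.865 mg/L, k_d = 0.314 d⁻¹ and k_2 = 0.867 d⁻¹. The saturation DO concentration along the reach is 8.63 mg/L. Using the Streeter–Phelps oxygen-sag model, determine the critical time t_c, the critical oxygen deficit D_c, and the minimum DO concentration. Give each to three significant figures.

t_c ≈ 1.50 d; D_c ≈ 2.01 mg/L; min DO ≈ 6.62 mg/L

With k_2/k_d = 2.761 and 1 − D₀(k_2−k_d)/(k_d L₀) = 0.8288,
t_c = ln(2.761 × 0.8288) / (0.867 − 0.314) = ln(2.289) / 0.5530 = 0.8279/0.5530 = 1.497 d.
L(t_c) = L₀ e^(−k_d t_c) = 8.90 × 0.6249 = 5.562 mg/L, and at the critical point k_2 D_c = k_d L, so D_c = (0.314/0.867) × 5.562 = 2.014 mg/L.
Minimum DO = C_s − D_c = 8.63 − 2.014 = 6.616 mg/L.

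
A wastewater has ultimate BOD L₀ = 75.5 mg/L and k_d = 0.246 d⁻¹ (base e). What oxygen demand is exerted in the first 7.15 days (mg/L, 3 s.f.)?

y ≈ 62.5 mg/L

y_t = L₀(1 − e^(−k_d t)) = 75.5 × (1 − e^(−0.246×7.15))
= 75.5 × (1 − 0.1722) = 75.5 × 0.8278 = 62.50 mg/L.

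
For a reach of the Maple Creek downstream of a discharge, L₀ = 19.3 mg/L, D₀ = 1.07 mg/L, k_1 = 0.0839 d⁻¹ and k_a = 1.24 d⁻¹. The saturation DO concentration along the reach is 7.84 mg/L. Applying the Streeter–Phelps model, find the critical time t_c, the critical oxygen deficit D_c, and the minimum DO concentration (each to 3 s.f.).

t_c ≈ 1.08 d; D_c ≈ 1.19 mg/L; min DO ≈ 6.65 mg/L

At the critical point dD/dt = 0, so k_1 L₀ e^(−k_1 t) = k_a D. Substituting D(t) from the Streeter–Phelps equation and solving for t gives
t_c = ln[(k_a/k_1)(1 − D₀(k_a−k_1)/(k_1 L₀))] / (k_a−k_1).
Here k_a−k_1 = 1.156 d⁻¹ and 1 − D₀(k_a−k_1)/(k_1 L₀) = 1 − 1.07×1.156/(0.0839×19.3) = 0.2361, so
t_c = ln(14.78 × 0.2361) / 1.156 = 1.250 / 1.156 = 1.081 d.
D_c = (k_1/k_a) L₀ e^(−k_1 t_c) = (0.0839/1.24) × 19.3 × e^(−0.0839×1.081) = 0.06766 × 19.3 × 0.9133 = 1.193 mg/L.
Minimum DO = C_s − D_c = 7.84 − 1.193 = 6.647 mg/L.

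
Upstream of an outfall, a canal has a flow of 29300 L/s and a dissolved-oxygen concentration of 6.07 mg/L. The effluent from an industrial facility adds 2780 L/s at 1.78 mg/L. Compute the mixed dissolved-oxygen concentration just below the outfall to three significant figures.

5.70 mg/L

Flow-weighted mixing: C = (Q_r C_r + Q_w C_w)/(Q_r + Q_w)
= (29300×6.07 + 2780×1.78)/(29300 + 2780) = 182800/32080 = 5.698 mg/L.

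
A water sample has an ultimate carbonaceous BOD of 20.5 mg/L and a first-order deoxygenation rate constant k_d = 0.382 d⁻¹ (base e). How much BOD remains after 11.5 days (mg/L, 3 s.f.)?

L_t = L₀ e^(−k_d t) = 20.5 × e^(−0.382×11.5) = 20.5 × 0.01236 = 0.2535 mg/L.

L ≈ 0.253 mg/L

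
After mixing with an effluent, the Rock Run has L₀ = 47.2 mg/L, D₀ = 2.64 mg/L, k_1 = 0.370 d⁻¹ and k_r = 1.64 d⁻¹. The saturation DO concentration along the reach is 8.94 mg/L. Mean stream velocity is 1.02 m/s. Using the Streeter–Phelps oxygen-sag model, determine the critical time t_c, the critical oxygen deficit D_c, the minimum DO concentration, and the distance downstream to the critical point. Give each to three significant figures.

t_c ≈ 1.00 d; D_c ≈ 7.34 mg/L; min DO ≈ 1.60 mg/L; x_c ≈ 88.5 km

At the critical point dD/dt = 0, so k_1 L₀ e^(−k_1 t) = k_r D. Substituting D(t) from the Streeter–Phelps equation and solving for t gives
t_c = ln[(k_r/k_1)(1 − D₀(k_r−k_1)/(k_1 L₀))] / (k_r−k_1).
Here k_r−k_1 = 1.270 d⁻¹ and 1 − D₀(k_r−k_1)/(k_1 L₀) = 1 − 2.64×1.270/(0.370×47.2) = 0.8080, so
t_c = ln(4.432 × 0.8080) / 1.270 = 1.276 / 1.270 = 1.005 d.
D_c = (k_1/k_r) L₀ e^(−k_1 t_c) = (0.370/1.64) × 47.2 × e^(−0.370×1.005) = 0.2256 × 47.2 × 0.6896 = 7.343 mg/L.
Minimum DO = C_s − D_c = 8.94 − 7.343 = 1.597 mg/L.
x_c = v t_c = 1.02 m/s × 1.005 d × 86400 s/d = 88530 m ≈ 88.5 km.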